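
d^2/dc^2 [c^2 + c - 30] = 2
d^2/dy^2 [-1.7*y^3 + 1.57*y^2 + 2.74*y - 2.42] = 3.14 - 10.2*y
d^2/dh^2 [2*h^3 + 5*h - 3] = 12*h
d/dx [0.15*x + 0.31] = 0.150000000000000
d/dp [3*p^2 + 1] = 6*p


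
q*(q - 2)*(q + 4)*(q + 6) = q^4 + 8*q^3 + 4*q^2 - 48*q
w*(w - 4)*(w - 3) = w^3 - 7*w^2 + 12*w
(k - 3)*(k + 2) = k^2 - k - 6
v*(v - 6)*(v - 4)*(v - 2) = v^4 - 12*v^3 + 44*v^2 - 48*v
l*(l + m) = l^2 + l*m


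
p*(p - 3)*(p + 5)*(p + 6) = p^4 + 8*p^3 - 3*p^2 - 90*p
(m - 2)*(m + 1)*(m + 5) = m^3 + 4*m^2 - 7*m - 10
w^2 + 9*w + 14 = (w + 2)*(w + 7)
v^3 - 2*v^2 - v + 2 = (v - 2)*(v - 1)*(v + 1)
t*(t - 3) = t^2 - 3*t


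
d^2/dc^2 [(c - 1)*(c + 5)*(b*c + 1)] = 6*b*c + 8*b + 2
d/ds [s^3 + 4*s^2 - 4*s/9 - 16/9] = 3*s^2 + 8*s - 4/9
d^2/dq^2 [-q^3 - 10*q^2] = -6*q - 20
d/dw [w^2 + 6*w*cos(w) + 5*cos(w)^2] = -6*w*sin(w) + 2*w - 5*sin(2*w) + 6*cos(w)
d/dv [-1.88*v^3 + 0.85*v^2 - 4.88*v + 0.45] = -5.64*v^2 + 1.7*v - 4.88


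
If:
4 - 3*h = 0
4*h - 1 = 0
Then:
No Solution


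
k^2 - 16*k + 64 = (k - 8)^2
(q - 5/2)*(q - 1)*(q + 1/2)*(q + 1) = q^4 - 2*q^3 - 9*q^2/4 + 2*q + 5/4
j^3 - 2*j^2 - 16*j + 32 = (j - 4)*(j - 2)*(j + 4)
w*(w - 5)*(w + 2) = w^3 - 3*w^2 - 10*w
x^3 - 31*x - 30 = (x - 6)*(x + 1)*(x + 5)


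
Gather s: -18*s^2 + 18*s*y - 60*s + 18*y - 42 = -18*s^2 + s*(18*y - 60) + 18*y - 42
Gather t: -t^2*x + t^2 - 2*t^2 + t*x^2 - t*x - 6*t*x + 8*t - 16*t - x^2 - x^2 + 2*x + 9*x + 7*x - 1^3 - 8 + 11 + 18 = t^2*(-x - 1) + t*(x^2 - 7*x - 8) - 2*x^2 + 18*x + 20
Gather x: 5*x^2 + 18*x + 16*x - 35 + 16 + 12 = 5*x^2 + 34*x - 7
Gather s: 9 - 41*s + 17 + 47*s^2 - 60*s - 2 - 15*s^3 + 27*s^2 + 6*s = -15*s^3 + 74*s^2 - 95*s + 24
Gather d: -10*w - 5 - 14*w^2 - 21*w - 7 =-14*w^2 - 31*w - 12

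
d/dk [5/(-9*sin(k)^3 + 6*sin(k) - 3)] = 5*(9*sin(k)^2 - 2)*cos(k)/(3*(3*sin(k)^3 - 2*sin(k) + 1)^2)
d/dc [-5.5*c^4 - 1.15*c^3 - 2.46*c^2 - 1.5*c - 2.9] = -22.0*c^3 - 3.45*c^2 - 4.92*c - 1.5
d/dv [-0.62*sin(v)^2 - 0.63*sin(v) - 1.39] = -(1.24*sin(v) + 0.63)*cos(v)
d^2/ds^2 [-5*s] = 0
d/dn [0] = 0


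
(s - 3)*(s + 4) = s^2 + s - 12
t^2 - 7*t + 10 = (t - 5)*(t - 2)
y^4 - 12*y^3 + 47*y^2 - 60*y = y*(y - 5)*(y - 4)*(y - 3)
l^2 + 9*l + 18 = (l + 3)*(l + 6)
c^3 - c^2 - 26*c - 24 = (c - 6)*(c + 1)*(c + 4)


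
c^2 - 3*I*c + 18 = (c - 6*I)*(c + 3*I)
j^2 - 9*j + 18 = (j - 6)*(j - 3)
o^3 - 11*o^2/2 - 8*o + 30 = (o - 6)*(o - 2)*(o + 5/2)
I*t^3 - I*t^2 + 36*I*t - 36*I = (t - 6*I)*(t + 6*I)*(I*t - I)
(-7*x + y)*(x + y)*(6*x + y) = -42*x^3 - 43*x^2*y + y^3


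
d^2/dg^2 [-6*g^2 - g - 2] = -12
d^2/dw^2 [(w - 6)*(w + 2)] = 2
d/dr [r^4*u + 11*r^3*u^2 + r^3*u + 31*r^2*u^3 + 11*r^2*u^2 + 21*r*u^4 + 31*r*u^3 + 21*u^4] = u*(4*r^3 + 33*r^2*u + 3*r^2 + 62*r*u^2 + 22*r*u + 21*u^3 + 31*u^2)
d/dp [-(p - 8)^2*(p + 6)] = (-3*p - 4)*(p - 8)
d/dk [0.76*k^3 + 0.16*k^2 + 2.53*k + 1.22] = 2.28*k^2 + 0.32*k + 2.53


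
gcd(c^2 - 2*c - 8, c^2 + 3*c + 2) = c + 2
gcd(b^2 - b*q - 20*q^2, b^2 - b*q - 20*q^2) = -b^2 + b*q + 20*q^2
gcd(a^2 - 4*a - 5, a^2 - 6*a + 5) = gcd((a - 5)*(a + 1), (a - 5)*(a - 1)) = a - 5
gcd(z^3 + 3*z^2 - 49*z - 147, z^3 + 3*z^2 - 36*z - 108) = z + 3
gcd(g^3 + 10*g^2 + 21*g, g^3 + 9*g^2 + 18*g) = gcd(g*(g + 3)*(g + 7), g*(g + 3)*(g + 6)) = g^2 + 3*g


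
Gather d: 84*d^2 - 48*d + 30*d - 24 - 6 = 84*d^2 - 18*d - 30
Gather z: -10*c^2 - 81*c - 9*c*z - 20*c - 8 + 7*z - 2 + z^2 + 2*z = -10*c^2 - 101*c + z^2 + z*(9 - 9*c) - 10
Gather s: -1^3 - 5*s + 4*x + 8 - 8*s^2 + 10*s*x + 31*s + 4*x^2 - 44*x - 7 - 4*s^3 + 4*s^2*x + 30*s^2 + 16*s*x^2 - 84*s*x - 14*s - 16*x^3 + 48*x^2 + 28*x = -4*s^3 + s^2*(4*x + 22) + s*(16*x^2 - 74*x + 12) - 16*x^3 + 52*x^2 - 12*x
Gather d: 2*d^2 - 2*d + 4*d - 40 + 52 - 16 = 2*d^2 + 2*d - 4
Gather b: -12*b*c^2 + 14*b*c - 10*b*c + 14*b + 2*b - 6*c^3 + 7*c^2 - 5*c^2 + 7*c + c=b*(-12*c^2 + 4*c + 16) - 6*c^3 + 2*c^2 + 8*c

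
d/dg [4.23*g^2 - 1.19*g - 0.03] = 8.46*g - 1.19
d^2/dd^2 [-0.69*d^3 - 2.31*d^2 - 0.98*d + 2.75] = -4.14*d - 4.62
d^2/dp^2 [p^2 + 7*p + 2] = 2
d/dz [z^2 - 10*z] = 2*z - 10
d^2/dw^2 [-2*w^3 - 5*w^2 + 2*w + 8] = -12*w - 10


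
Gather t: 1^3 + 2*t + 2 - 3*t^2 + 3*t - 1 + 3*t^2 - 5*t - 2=0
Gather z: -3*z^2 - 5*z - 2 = -3*z^2 - 5*z - 2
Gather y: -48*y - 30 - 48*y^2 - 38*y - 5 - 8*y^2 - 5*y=-56*y^2 - 91*y - 35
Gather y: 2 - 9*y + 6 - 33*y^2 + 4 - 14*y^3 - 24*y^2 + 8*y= -14*y^3 - 57*y^2 - y + 12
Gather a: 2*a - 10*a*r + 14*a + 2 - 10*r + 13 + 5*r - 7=a*(16 - 10*r) - 5*r + 8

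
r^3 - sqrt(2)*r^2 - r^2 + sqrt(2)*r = r*(r - 1)*(r - sqrt(2))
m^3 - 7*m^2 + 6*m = m*(m - 6)*(m - 1)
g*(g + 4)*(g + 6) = g^3 + 10*g^2 + 24*g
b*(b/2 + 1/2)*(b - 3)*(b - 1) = b^4/2 - 3*b^3/2 - b^2/2 + 3*b/2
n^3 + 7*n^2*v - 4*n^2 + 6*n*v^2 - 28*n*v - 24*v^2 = (n - 4)*(n + v)*(n + 6*v)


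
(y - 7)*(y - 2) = y^2 - 9*y + 14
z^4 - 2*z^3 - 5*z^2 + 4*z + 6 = (z - 3)*(z + 1)*(z - sqrt(2))*(z + sqrt(2))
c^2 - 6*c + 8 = (c - 4)*(c - 2)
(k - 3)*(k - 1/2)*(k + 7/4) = k^3 - 7*k^2/4 - 37*k/8 + 21/8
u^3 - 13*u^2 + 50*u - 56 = (u - 7)*(u - 4)*(u - 2)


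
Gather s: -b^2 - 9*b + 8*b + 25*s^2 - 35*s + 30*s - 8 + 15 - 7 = -b^2 - b + 25*s^2 - 5*s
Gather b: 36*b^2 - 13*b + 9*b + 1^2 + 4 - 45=36*b^2 - 4*b - 40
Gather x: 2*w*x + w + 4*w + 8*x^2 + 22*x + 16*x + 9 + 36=5*w + 8*x^2 + x*(2*w + 38) + 45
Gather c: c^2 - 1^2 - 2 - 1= c^2 - 4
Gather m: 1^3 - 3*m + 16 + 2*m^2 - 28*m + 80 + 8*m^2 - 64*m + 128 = 10*m^2 - 95*m + 225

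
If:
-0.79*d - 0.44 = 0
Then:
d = -0.56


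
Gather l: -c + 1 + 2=3 - c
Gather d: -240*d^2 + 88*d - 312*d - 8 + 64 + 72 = -240*d^2 - 224*d + 128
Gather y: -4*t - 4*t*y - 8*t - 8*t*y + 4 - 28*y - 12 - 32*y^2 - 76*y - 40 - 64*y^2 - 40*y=-12*t - 96*y^2 + y*(-12*t - 144) - 48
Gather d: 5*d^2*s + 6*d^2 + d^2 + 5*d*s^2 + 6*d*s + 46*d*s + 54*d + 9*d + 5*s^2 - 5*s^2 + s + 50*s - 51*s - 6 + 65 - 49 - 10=d^2*(5*s + 7) + d*(5*s^2 + 52*s + 63)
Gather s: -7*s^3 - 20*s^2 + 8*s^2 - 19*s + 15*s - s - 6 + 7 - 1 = -7*s^3 - 12*s^2 - 5*s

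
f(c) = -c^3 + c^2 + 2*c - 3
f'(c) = -3*c^2 + 2*c + 2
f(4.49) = -64.38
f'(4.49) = -49.50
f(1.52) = -1.16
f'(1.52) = -1.89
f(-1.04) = -2.87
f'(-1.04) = -3.32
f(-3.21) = 33.96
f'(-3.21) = -35.33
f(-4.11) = 75.10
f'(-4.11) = -56.90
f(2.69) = -9.85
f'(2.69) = -14.33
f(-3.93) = 65.28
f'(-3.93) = -52.19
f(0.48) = -1.92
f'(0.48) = 2.27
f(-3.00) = 27.00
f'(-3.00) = -31.00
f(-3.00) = 27.00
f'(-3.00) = -31.00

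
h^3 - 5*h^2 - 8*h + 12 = (h - 6)*(h - 1)*(h + 2)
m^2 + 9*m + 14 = (m + 2)*(m + 7)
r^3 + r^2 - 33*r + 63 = (r - 3)^2*(r + 7)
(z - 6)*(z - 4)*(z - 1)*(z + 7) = z^4 - 4*z^3 - 43*z^2 + 214*z - 168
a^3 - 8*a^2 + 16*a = a*(a - 4)^2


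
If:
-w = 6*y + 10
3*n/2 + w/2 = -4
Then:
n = 2*y + 2/3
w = -6*y - 10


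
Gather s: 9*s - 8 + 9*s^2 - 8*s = 9*s^2 + s - 8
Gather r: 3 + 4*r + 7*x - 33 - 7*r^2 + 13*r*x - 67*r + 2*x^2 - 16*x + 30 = -7*r^2 + r*(13*x - 63) + 2*x^2 - 9*x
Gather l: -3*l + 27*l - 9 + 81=24*l + 72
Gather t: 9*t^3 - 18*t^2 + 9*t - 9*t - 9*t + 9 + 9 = 9*t^3 - 18*t^2 - 9*t + 18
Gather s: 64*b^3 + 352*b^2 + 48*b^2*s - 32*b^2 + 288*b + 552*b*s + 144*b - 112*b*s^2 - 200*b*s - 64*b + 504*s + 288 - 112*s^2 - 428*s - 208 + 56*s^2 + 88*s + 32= 64*b^3 + 320*b^2 + 368*b + s^2*(-112*b - 56) + s*(48*b^2 + 352*b + 164) + 112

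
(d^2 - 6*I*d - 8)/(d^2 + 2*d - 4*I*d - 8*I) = (d - 2*I)/(d + 2)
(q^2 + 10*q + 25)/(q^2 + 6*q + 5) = (q + 5)/(q + 1)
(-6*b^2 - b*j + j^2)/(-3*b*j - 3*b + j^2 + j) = (2*b + j)/(j + 1)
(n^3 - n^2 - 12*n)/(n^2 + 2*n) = (n^2 - n - 12)/(n + 2)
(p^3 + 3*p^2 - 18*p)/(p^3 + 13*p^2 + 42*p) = (p - 3)/(p + 7)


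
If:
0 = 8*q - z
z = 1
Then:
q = 1/8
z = 1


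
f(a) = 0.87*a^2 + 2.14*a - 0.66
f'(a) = 1.74*a + 2.14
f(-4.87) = 9.55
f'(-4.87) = -6.33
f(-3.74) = 3.51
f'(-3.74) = -4.37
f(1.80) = 6.01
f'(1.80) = 5.27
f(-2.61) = -0.32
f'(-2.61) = -2.40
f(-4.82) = 9.24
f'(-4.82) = -6.25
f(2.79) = 12.08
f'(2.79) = 6.99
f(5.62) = 38.85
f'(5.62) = 11.92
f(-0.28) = -1.19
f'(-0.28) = 1.65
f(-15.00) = 162.99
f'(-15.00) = -23.96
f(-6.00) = 17.82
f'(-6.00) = -8.30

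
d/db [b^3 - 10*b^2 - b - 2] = 3*b^2 - 20*b - 1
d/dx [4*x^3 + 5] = 12*x^2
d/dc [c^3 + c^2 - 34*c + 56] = 3*c^2 + 2*c - 34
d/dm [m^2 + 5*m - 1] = 2*m + 5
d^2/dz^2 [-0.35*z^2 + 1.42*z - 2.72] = -0.700000000000000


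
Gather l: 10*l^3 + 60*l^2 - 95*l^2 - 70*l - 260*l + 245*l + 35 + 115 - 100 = 10*l^3 - 35*l^2 - 85*l + 50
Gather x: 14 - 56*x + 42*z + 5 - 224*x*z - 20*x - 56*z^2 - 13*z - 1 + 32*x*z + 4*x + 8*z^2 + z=x*(-192*z - 72) - 48*z^2 + 30*z + 18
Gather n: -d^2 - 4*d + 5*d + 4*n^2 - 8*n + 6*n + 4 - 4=-d^2 + d + 4*n^2 - 2*n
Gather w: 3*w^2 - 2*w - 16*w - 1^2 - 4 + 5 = 3*w^2 - 18*w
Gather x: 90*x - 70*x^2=-70*x^2 + 90*x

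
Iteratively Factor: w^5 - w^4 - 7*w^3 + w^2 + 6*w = (w - 3)*(w^4 + 2*w^3 - w^2 - 2*w) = (w - 3)*(w + 2)*(w^3 - w) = (w - 3)*(w - 1)*(w + 2)*(w^2 + w) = (w - 3)*(w - 1)*(w + 1)*(w + 2)*(w)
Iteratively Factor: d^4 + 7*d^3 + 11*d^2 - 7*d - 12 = (d + 1)*(d^3 + 6*d^2 + 5*d - 12) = (d + 1)*(d + 4)*(d^2 + 2*d - 3) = (d - 1)*(d + 1)*(d + 4)*(d + 3)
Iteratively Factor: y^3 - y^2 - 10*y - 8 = (y - 4)*(y^2 + 3*y + 2) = (y - 4)*(y + 1)*(y + 2)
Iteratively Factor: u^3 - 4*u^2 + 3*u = (u - 3)*(u^2 - u) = u*(u - 3)*(u - 1)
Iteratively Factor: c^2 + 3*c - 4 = (c - 1)*(c + 4)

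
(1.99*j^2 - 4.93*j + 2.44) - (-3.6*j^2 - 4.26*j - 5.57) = 5.59*j^2 - 0.67*j + 8.01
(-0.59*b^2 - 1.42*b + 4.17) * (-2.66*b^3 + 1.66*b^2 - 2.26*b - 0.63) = 1.5694*b^5 + 2.7978*b^4 - 12.116*b^3 + 10.5031*b^2 - 8.5296*b - 2.6271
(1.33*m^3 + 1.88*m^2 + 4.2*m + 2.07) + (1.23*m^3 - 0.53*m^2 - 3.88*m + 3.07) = 2.56*m^3 + 1.35*m^2 + 0.32*m + 5.14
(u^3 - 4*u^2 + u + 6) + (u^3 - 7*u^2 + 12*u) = 2*u^3 - 11*u^2 + 13*u + 6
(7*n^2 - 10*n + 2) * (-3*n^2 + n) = -21*n^4 + 37*n^3 - 16*n^2 + 2*n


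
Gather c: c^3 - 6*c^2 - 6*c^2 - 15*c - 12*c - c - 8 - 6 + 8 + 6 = c^3 - 12*c^2 - 28*c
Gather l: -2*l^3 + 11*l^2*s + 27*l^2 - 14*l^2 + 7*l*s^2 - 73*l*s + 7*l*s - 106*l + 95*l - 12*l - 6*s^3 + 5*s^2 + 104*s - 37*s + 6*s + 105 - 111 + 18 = -2*l^3 + l^2*(11*s + 13) + l*(7*s^2 - 66*s - 23) - 6*s^3 + 5*s^2 + 73*s + 12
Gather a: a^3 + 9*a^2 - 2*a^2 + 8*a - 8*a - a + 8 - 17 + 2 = a^3 + 7*a^2 - a - 7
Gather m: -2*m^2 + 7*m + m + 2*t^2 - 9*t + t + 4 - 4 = -2*m^2 + 8*m + 2*t^2 - 8*t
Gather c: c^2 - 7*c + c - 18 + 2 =c^2 - 6*c - 16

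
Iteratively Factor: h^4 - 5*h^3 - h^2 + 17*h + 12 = (h + 1)*(h^3 - 6*h^2 + 5*h + 12) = (h - 3)*(h + 1)*(h^2 - 3*h - 4) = (h - 4)*(h - 3)*(h + 1)*(h + 1)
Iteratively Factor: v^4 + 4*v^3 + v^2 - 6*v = (v - 1)*(v^3 + 5*v^2 + 6*v) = (v - 1)*(v + 2)*(v^2 + 3*v) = (v - 1)*(v + 2)*(v + 3)*(v)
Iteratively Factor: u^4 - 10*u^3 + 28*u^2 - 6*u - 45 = (u + 1)*(u^3 - 11*u^2 + 39*u - 45) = (u - 5)*(u + 1)*(u^2 - 6*u + 9) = (u - 5)*(u - 3)*(u + 1)*(u - 3)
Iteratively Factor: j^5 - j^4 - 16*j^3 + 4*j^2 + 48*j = (j - 2)*(j^4 + j^3 - 14*j^2 - 24*j) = (j - 2)*(j + 2)*(j^3 - j^2 - 12*j) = (j - 4)*(j - 2)*(j + 2)*(j^2 + 3*j) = j*(j - 4)*(j - 2)*(j + 2)*(j + 3)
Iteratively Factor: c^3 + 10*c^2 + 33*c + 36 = (c + 3)*(c^2 + 7*c + 12) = (c + 3)^2*(c + 4)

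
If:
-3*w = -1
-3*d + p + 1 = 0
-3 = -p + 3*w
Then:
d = 5/3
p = 4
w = 1/3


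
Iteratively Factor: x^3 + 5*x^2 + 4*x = (x)*(x^2 + 5*x + 4) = x*(x + 1)*(x + 4)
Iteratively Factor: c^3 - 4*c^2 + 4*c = (c - 2)*(c^2 - 2*c) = (c - 2)^2*(c)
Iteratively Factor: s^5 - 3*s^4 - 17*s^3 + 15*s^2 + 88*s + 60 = (s + 2)*(s^4 - 5*s^3 - 7*s^2 + 29*s + 30) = (s + 2)^2*(s^3 - 7*s^2 + 7*s + 15) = (s - 5)*(s + 2)^2*(s^2 - 2*s - 3) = (s - 5)*(s + 1)*(s + 2)^2*(s - 3)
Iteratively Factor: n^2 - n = (n - 1)*(n)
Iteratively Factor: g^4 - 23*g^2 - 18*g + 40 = (g - 1)*(g^3 + g^2 - 22*g - 40) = (g - 5)*(g - 1)*(g^2 + 6*g + 8) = (g - 5)*(g - 1)*(g + 4)*(g + 2)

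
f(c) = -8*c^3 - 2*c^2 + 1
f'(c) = -24*c^2 - 4*c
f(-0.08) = 0.99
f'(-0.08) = 0.17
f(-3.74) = 391.53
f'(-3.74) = -320.74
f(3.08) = -251.72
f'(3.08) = -239.99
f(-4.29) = 595.82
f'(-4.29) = -424.54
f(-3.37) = 284.47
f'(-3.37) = -259.09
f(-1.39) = 18.62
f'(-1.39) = -40.81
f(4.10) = -583.99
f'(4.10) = -419.84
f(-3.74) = 391.53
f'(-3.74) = -320.74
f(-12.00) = 13537.00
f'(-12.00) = -3408.00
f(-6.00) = 1657.00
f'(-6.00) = -840.00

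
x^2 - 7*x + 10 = (x - 5)*(x - 2)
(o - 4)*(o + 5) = o^2 + o - 20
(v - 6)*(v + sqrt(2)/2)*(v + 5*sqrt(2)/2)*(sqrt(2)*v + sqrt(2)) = sqrt(2)*v^4 - 5*sqrt(2)*v^3 + 6*v^3 - 30*v^2 - 7*sqrt(2)*v^2/2 - 36*v - 25*sqrt(2)*v/2 - 15*sqrt(2)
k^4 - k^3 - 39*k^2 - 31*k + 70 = (k - 7)*(k - 1)*(k + 2)*(k + 5)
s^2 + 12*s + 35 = (s + 5)*(s + 7)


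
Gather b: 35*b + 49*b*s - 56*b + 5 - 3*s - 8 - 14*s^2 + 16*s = b*(49*s - 21) - 14*s^2 + 13*s - 3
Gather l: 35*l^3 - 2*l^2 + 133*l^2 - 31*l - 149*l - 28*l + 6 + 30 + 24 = 35*l^3 + 131*l^2 - 208*l + 60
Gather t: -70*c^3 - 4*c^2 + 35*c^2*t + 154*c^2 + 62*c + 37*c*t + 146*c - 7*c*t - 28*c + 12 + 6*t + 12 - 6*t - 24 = -70*c^3 + 150*c^2 + 180*c + t*(35*c^2 + 30*c)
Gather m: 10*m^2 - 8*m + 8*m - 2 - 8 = 10*m^2 - 10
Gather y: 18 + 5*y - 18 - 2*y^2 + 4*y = -2*y^2 + 9*y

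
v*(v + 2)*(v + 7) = v^3 + 9*v^2 + 14*v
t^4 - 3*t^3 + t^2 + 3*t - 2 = (t - 2)*(t - 1)^2*(t + 1)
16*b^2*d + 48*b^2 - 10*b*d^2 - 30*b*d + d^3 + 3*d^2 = (-8*b + d)*(-2*b + d)*(d + 3)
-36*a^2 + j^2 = (-6*a + j)*(6*a + j)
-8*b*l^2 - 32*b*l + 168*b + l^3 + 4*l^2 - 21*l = (-8*b + l)*(l - 3)*(l + 7)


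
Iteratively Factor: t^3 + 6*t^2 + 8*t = (t)*(t^2 + 6*t + 8) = t*(t + 4)*(t + 2)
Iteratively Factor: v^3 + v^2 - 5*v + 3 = (v - 1)*(v^2 + 2*v - 3) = (v - 1)*(v + 3)*(v - 1)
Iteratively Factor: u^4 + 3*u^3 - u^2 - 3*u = (u + 3)*(u^3 - u) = u*(u + 3)*(u^2 - 1) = u*(u + 1)*(u + 3)*(u - 1)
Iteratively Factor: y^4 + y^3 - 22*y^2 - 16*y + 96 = (y + 3)*(y^3 - 2*y^2 - 16*y + 32) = (y + 3)*(y + 4)*(y^2 - 6*y + 8) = (y - 2)*(y + 3)*(y + 4)*(y - 4)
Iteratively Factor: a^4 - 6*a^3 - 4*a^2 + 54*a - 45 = (a - 5)*(a^3 - a^2 - 9*a + 9) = (a - 5)*(a + 3)*(a^2 - 4*a + 3) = (a - 5)*(a - 3)*(a + 3)*(a - 1)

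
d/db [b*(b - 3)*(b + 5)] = 3*b^2 + 4*b - 15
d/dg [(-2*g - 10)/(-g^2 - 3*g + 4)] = 2*(-g^2 - 10*g - 19)/(g^4 + 6*g^3 + g^2 - 24*g + 16)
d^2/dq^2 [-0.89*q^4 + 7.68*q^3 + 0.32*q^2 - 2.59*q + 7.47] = -10.68*q^2 + 46.08*q + 0.64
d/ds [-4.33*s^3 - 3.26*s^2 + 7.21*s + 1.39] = -12.99*s^2 - 6.52*s + 7.21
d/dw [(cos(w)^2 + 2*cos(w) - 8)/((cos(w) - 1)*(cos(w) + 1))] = 2*(cos(w)^2 - 7*cos(w) + 1)/sin(w)^3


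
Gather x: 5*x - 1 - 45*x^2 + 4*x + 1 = -45*x^2 + 9*x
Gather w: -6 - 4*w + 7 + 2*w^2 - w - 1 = 2*w^2 - 5*w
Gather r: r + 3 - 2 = r + 1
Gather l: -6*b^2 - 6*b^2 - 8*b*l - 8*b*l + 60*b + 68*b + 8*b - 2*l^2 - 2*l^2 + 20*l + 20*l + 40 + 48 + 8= -12*b^2 + 136*b - 4*l^2 + l*(40 - 16*b) + 96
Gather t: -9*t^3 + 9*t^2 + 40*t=-9*t^3 + 9*t^2 + 40*t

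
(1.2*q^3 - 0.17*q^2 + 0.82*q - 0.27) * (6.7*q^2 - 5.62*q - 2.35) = 8.04*q^5 - 7.883*q^4 + 3.6294*q^3 - 6.0179*q^2 - 0.4096*q + 0.6345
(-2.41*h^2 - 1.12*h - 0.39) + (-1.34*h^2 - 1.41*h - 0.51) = -3.75*h^2 - 2.53*h - 0.9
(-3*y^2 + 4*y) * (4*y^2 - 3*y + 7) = -12*y^4 + 25*y^3 - 33*y^2 + 28*y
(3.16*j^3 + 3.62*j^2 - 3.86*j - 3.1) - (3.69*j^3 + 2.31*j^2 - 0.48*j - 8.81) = -0.53*j^3 + 1.31*j^2 - 3.38*j + 5.71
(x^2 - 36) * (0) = 0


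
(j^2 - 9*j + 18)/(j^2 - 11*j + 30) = (j - 3)/(j - 5)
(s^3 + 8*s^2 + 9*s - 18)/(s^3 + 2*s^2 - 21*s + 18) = (s + 3)/(s - 3)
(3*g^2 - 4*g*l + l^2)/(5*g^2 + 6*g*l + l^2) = (3*g^2 - 4*g*l + l^2)/(5*g^2 + 6*g*l + l^2)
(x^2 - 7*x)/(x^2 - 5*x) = (x - 7)/(x - 5)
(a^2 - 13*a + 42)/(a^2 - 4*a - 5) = (-a^2 + 13*a - 42)/(-a^2 + 4*a + 5)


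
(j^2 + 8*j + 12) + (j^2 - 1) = 2*j^2 + 8*j + 11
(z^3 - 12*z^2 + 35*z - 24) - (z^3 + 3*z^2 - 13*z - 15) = -15*z^2 + 48*z - 9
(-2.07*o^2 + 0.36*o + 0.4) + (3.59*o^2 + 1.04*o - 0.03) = 1.52*o^2 + 1.4*o + 0.37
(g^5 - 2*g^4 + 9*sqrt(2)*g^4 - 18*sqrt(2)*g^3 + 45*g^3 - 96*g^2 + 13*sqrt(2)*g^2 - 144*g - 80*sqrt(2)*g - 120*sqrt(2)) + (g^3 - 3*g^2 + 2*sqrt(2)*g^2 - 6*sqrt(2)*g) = g^5 - 2*g^4 + 9*sqrt(2)*g^4 - 18*sqrt(2)*g^3 + 46*g^3 - 99*g^2 + 15*sqrt(2)*g^2 - 144*g - 86*sqrt(2)*g - 120*sqrt(2)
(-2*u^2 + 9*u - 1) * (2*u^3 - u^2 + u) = -4*u^5 + 20*u^4 - 13*u^3 + 10*u^2 - u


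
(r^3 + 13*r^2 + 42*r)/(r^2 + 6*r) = r + 7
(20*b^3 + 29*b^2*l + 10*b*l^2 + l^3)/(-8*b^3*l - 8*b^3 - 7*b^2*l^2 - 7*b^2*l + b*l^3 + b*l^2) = (-20*b^2 - 9*b*l - l^2)/(b*(8*b*l + 8*b - l^2 - l))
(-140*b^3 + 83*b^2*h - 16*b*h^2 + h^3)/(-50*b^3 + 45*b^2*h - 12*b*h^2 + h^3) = (28*b^2 - 11*b*h + h^2)/(10*b^2 - 7*b*h + h^2)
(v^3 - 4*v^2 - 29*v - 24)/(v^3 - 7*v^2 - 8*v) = (v + 3)/v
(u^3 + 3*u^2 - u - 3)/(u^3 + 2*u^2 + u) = (u^2 + 2*u - 3)/(u*(u + 1))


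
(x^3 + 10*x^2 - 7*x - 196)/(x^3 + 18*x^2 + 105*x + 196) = (x - 4)/(x + 4)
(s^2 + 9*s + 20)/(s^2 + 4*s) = (s + 5)/s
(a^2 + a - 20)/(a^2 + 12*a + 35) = (a - 4)/(a + 7)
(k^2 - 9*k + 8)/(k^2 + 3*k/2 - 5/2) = 2*(k - 8)/(2*k + 5)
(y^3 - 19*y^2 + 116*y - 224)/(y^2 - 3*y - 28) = (y^2 - 12*y + 32)/(y + 4)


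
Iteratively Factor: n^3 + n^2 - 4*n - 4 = (n - 2)*(n^2 + 3*n + 2) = (n - 2)*(n + 1)*(n + 2)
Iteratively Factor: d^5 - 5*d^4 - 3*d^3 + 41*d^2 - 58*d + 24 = (d - 2)*(d^4 - 3*d^3 - 9*d^2 + 23*d - 12) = (d - 4)*(d - 2)*(d^3 + d^2 - 5*d + 3) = (d - 4)*(d - 2)*(d - 1)*(d^2 + 2*d - 3) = (d - 4)*(d - 2)*(d - 1)^2*(d + 3)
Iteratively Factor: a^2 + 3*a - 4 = (a + 4)*(a - 1)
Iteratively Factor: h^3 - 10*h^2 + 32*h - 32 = (h - 2)*(h^2 - 8*h + 16) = (h - 4)*(h - 2)*(h - 4)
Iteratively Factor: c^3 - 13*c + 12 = (c - 1)*(c^2 + c - 12) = (c - 3)*(c - 1)*(c + 4)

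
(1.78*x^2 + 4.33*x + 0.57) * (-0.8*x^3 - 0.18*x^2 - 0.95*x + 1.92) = -1.424*x^5 - 3.7844*x^4 - 2.9264*x^3 - 0.7985*x^2 + 7.7721*x + 1.0944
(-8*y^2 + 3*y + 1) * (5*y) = -40*y^3 + 15*y^2 + 5*y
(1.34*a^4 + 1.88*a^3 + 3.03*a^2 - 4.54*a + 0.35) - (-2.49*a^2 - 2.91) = 1.34*a^4 + 1.88*a^3 + 5.52*a^2 - 4.54*a + 3.26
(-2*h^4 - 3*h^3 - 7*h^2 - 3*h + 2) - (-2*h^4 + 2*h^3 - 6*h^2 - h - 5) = -5*h^3 - h^2 - 2*h + 7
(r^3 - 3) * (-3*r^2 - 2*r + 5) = -3*r^5 - 2*r^4 + 5*r^3 + 9*r^2 + 6*r - 15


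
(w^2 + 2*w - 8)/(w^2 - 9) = (w^2 + 2*w - 8)/(w^2 - 9)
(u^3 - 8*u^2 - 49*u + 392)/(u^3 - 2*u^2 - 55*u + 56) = (u - 7)/(u - 1)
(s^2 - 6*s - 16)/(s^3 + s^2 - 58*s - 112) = 1/(s + 7)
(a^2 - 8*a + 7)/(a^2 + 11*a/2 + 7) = 2*(a^2 - 8*a + 7)/(2*a^2 + 11*a + 14)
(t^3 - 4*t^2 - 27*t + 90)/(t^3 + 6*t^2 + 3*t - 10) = (t^2 - 9*t + 18)/(t^2 + t - 2)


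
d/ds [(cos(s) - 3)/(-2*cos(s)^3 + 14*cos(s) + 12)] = -(2*cos(s) + 3)*sin(s)/(2*(cos(s) + 1)^2*(cos(s) + 2)^2)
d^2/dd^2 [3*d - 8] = 0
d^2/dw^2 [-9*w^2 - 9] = -18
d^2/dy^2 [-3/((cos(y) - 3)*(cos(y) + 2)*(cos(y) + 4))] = 3*(40*(1 - cos(y)^2)^2 - 12*sin(y)^6 - 3*cos(y)^6 + 33*cos(y)^5 + 78*cos(y)^3 + 438*cos(y)^2 - 204*cos(y) - 372)/((cos(y) - 3)^3*(cos(y) + 2)^3*(cos(y) + 4)^3)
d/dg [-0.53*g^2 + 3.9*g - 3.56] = 3.9 - 1.06*g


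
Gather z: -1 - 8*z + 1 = -8*z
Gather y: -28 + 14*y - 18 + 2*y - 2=16*y - 48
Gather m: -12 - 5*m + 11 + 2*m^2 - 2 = 2*m^2 - 5*m - 3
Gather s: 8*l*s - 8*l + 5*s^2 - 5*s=-8*l + 5*s^2 + s*(8*l - 5)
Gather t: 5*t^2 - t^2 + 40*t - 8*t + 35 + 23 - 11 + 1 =4*t^2 + 32*t + 48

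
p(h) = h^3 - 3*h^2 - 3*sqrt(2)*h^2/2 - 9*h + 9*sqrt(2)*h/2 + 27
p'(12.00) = 306.45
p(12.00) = 985.90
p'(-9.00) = 332.55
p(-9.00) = -1093.10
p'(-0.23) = -0.12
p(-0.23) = 27.32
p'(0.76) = -8.69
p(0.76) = 22.48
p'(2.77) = -7.99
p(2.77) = 1.66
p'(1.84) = -11.33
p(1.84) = 11.04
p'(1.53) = -11.28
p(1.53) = 14.56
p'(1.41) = -11.11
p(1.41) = 15.90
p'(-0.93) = 9.48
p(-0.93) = 24.22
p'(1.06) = -10.12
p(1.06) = 19.64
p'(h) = 3*h^2 - 6*h - 3*sqrt(2)*h - 9 + 9*sqrt(2)/2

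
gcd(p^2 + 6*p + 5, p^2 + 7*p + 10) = p + 5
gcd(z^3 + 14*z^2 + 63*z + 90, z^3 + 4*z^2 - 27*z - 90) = z^2 + 9*z + 18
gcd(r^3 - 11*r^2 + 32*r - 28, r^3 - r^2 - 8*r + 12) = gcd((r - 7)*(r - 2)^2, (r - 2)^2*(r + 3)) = r^2 - 4*r + 4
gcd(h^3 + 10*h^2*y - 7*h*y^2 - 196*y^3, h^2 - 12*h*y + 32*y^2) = -h + 4*y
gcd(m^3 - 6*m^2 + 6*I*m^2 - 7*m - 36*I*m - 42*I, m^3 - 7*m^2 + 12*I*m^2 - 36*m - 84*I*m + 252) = m^2 + m*(-7 + 6*I) - 42*I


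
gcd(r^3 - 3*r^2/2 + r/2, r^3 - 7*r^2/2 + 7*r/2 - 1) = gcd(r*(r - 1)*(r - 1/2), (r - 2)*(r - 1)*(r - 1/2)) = r^2 - 3*r/2 + 1/2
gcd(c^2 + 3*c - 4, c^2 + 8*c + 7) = 1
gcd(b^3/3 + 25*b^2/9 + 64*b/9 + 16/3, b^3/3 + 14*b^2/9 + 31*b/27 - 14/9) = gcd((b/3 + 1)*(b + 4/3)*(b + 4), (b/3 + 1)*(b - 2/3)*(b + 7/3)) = b + 3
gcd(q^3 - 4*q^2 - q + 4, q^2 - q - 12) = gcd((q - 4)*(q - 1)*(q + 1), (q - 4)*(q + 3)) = q - 4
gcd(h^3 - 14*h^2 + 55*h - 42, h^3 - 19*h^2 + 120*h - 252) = h^2 - 13*h + 42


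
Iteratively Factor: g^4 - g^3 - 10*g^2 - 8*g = (g - 4)*(g^3 + 3*g^2 + 2*g) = g*(g - 4)*(g^2 + 3*g + 2) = g*(g - 4)*(g + 1)*(g + 2)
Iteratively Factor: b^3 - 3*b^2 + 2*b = (b - 2)*(b^2 - b) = (b - 2)*(b - 1)*(b)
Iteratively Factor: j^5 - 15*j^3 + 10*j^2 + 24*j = (j - 3)*(j^4 + 3*j^3 - 6*j^2 - 8*j) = (j - 3)*(j + 4)*(j^3 - j^2 - 2*j) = (j - 3)*(j - 2)*(j + 4)*(j^2 + j) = j*(j - 3)*(j - 2)*(j + 4)*(j + 1)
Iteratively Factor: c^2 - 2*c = (c - 2)*(c)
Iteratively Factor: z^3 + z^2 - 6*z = (z - 2)*(z^2 + 3*z) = z*(z - 2)*(z + 3)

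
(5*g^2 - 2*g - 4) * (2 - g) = -5*g^3 + 12*g^2 - 8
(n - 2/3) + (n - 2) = 2*n - 8/3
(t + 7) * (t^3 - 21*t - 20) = t^4 + 7*t^3 - 21*t^2 - 167*t - 140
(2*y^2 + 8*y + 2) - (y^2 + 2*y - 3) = y^2 + 6*y + 5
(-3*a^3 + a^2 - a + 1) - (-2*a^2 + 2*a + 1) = -3*a^3 + 3*a^2 - 3*a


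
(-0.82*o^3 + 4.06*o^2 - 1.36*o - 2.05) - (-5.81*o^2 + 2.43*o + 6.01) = -0.82*o^3 + 9.87*o^2 - 3.79*o - 8.06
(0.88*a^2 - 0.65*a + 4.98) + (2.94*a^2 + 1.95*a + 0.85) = 3.82*a^2 + 1.3*a + 5.83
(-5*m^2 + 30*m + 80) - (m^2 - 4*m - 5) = -6*m^2 + 34*m + 85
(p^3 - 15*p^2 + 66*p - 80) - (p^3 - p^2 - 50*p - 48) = -14*p^2 + 116*p - 32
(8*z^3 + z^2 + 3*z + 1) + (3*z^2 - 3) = 8*z^3 + 4*z^2 + 3*z - 2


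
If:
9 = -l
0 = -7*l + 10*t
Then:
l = -9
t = -63/10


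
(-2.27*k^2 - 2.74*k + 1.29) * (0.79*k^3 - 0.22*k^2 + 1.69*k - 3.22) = -1.7933*k^5 - 1.6652*k^4 - 2.2144*k^3 + 2.395*k^2 + 11.0029*k - 4.1538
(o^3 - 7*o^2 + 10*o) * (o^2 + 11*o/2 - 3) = o^5 - 3*o^4/2 - 63*o^3/2 + 76*o^2 - 30*o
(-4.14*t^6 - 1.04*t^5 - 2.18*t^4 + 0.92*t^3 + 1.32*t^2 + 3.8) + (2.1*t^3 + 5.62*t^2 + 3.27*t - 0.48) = -4.14*t^6 - 1.04*t^5 - 2.18*t^4 + 3.02*t^3 + 6.94*t^2 + 3.27*t + 3.32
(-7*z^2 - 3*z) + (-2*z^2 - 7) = -9*z^2 - 3*z - 7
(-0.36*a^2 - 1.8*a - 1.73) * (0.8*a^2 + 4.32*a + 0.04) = -0.288*a^4 - 2.9952*a^3 - 9.1744*a^2 - 7.5456*a - 0.0692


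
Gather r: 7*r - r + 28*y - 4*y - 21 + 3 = 6*r + 24*y - 18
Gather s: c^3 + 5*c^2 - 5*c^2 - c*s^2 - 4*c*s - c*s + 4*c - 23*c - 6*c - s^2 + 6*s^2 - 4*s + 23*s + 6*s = c^3 - 25*c + s^2*(5 - c) + s*(25 - 5*c)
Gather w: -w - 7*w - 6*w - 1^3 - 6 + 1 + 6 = -14*w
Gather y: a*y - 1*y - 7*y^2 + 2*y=-7*y^2 + y*(a + 1)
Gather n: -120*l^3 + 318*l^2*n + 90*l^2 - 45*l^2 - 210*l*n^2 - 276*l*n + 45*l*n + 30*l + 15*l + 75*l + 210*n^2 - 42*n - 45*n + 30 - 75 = -120*l^3 + 45*l^2 + 120*l + n^2*(210 - 210*l) + n*(318*l^2 - 231*l - 87) - 45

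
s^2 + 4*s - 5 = (s - 1)*(s + 5)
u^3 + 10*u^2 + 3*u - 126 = (u - 3)*(u + 6)*(u + 7)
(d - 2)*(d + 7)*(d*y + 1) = d^3*y + 5*d^2*y + d^2 - 14*d*y + 5*d - 14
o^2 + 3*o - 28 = (o - 4)*(o + 7)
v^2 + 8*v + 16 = (v + 4)^2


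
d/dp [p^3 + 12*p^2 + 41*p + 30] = 3*p^2 + 24*p + 41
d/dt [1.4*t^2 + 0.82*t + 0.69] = 2.8*t + 0.82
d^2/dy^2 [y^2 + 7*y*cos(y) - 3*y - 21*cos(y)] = -7*y*cos(y) - 14*sin(y) + 21*cos(y) + 2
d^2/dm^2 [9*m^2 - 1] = 18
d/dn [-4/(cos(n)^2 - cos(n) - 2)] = 4*(1 - 2*cos(n))*sin(n)/(sin(n)^2 + cos(n) + 1)^2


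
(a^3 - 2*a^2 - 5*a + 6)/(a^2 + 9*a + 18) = (a^3 - 2*a^2 - 5*a + 6)/(a^2 + 9*a + 18)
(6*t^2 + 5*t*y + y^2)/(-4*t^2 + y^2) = (3*t + y)/(-2*t + y)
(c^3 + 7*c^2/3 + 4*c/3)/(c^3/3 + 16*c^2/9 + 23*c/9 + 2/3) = 3*c*(3*c^2 + 7*c + 4)/(3*c^3 + 16*c^2 + 23*c + 6)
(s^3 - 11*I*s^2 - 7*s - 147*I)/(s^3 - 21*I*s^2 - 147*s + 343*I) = (s + 3*I)/(s - 7*I)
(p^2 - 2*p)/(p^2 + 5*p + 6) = p*(p - 2)/(p^2 + 5*p + 6)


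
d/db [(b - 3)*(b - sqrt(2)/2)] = 2*b - 3 - sqrt(2)/2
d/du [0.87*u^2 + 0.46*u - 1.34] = 1.74*u + 0.46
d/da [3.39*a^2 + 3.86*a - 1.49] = 6.78*a + 3.86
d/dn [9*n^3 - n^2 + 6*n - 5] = 27*n^2 - 2*n + 6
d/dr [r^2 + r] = 2*r + 1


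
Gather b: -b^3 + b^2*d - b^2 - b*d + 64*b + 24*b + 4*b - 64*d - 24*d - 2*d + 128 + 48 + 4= -b^3 + b^2*(d - 1) + b*(92 - d) - 90*d + 180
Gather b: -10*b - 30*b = -40*b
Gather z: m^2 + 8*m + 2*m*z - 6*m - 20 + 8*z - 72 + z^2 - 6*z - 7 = m^2 + 2*m + z^2 + z*(2*m + 2) - 99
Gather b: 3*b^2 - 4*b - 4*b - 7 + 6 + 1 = 3*b^2 - 8*b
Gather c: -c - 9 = -c - 9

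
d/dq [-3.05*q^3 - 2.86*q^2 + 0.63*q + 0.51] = -9.15*q^2 - 5.72*q + 0.63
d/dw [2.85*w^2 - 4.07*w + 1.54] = 5.7*w - 4.07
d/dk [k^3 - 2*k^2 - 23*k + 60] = 3*k^2 - 4*k - 23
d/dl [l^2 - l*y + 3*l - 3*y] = 2*l - y + 3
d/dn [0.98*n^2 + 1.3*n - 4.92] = 1.96*n + 1.3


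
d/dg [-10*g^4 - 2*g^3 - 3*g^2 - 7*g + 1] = -40*g^3 - 6*g^2 - 6*g - 7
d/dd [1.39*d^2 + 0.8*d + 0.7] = 2.78*d + 0.8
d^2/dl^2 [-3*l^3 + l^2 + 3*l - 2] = 2 - 18*l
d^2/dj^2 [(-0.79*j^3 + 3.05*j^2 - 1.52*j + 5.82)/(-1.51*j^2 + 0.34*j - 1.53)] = (-1.77635683940025e-15*j^5 + 1.4210854715202e-14*j^4 + 0.332138000000008*j^3 - 39.80835*j^2 + 7.95385800000001*j + 12.848226)/(3.442951*j^6 - 2.325702*j^5 + 10.989327*j^4 - 4.752316*j^3 + 11.134881*j^2 - 2.387718*j + 3.581577)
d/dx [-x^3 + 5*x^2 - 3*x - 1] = -3*x^2 + 10*x - 3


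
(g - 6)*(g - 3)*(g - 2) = g^3 - 11*g^2 + 36*g - 36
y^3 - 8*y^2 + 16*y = y*(y - 4)^2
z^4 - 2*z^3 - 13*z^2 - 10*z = z*(z - 5)*(z + 1)*(z + 2)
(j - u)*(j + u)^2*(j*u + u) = j^4*u + j^3*u^2 + j^3*u - j^2*u^3 + j^2*u^2 - j*u^4 - j*u^3 - u^4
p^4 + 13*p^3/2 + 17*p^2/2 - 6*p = p*(p - 1/2)*(p + 3)*(p + 4)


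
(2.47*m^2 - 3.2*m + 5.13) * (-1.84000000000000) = -4.5448*m^2 + 5.888*m - 9.4392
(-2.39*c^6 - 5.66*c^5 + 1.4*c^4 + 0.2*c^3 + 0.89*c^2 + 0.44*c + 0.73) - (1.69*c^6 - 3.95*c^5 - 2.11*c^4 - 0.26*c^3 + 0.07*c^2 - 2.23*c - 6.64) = -4.08*c^6 - 1.71*c^5 + 3.51*c^4 + 0.46*c^3 + 0.82*c^2 + 2.67*c + 7.37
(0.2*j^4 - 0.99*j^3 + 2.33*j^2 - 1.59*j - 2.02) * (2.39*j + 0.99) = 0.478*j^5 - 2.1681*j^4 + 4.5886*j^3 - 1.4934*j^2 - 6.4019*j - 1.9998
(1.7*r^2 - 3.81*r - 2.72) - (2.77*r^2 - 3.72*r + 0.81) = -1.07*r^2 - 0.0899999999999999*r - 3.53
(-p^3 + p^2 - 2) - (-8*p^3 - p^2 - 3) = 7*p^3 + 2*p^2 + 1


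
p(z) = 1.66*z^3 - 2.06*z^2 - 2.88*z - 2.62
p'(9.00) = 363.42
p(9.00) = 1014.74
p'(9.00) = 363.42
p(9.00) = 1014.74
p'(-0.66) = 2.01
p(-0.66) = -2.09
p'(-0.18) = -1.98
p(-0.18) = -2.18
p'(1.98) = 8.49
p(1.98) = -3.51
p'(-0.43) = -0.19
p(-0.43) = -1.89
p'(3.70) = 50.05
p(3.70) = 42.61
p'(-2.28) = 32.40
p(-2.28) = -26.44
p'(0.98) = -2.13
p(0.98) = -5.86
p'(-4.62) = 122.45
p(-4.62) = -196.98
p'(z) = 4.98*z^2 - 4.12*z - 2.88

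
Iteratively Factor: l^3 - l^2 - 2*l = (l + 1)*(l^2 - 2*l) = (l - 2)*(l + 1)*(l)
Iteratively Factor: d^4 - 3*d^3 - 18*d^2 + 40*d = (d - 5)*(d^3 + 2*d^2 - 8*d) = (d - 5)*(d + 4)*(d^2 - 2*d) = (d - 5)*(d - 2)*(d + 4)*(d)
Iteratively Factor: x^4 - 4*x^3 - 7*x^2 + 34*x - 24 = (x - 1)*(x^3 - 3*x^2 - 10*x + 24) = (x - 4)*(x - 1)*(x^2 + x - 6) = (x - 4)*(x - 2)*(x - 1)*(x + 3)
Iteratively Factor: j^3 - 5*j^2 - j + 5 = (j + 1)*(j^2 - 6*j + 5) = (j - 1)*(j + 1)*(j - 5)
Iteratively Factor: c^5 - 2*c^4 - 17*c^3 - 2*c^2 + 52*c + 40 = (c + 2)*(c^4 - 4*c^3 - 9*c^2 + 16*c + 20) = (c - 2)*(c + 2)*(c^3 - 2*c^2 - 13*c - 10) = (c - 5)*(c - 2)*(c + 2)*(c^2 + 3*c + 2) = (c - 5)*(c - 2)*(c + 2)^2*(c + 1)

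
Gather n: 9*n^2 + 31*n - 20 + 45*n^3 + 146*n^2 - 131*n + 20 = 45*n^3 + 155*n^2 - 100*n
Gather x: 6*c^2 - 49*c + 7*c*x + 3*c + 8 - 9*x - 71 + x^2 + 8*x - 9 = 6*c^2 - 46*c + x^2 + x*(7*c - 1) - 72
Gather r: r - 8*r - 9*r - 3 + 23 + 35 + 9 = 64 - 16*r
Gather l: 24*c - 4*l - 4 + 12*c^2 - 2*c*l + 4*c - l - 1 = 12*c^2 + 28*c + l*(-2*c - 5) - 5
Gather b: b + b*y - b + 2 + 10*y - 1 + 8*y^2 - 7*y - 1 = b*y + 8*y^2 + 3*y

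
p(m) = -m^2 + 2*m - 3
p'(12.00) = -22.00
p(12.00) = -123.00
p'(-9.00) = 20.00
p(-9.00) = -102.00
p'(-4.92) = 11.84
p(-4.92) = -37.05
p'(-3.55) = 9.10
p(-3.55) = -22.70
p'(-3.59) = 9.18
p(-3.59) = -23.07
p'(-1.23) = 4.46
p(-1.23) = -6.97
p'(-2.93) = 7.86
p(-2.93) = -17.44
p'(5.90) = -9.80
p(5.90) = -26.01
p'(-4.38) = 10.76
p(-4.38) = -30.94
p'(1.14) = -0.28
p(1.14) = -2.02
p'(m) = 2 - 2*m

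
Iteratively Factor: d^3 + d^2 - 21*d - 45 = (d + 3)*(d^2 - 2*d - 15) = (d - 5)*(d + 3)*(d + 3)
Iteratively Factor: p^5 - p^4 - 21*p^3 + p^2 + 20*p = (p)*(p^4 - p^3 - 21*p^2 + p + 20) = p*(p - 1)*(p^3 - 21*p - 20) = p*(p - 1)*(p + 4)*(p^2 - 4*p - 5) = p*(p - 1)*(p + 1)*(p + 4)*(p - 5)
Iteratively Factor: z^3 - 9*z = (z - 3)*(z^2 + 3*z) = z*(z - 3)*(z + 3)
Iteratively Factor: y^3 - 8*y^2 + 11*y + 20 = (y - 5)*(y^2 - 3*y - 4) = (y - 5)*(y + 1)*(y - 4)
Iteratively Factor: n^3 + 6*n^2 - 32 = (n + 4)*(n^2 + 2*n - 8) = (n + 4)^2*(n - 2)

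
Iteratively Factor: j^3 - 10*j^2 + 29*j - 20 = (j - 4)*(j^2 - 6*j + 5) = (j - 4)*(j - 1)*(j - 5)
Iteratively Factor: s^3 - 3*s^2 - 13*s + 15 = (s - 5)*(s^2 + 2*s - 3) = (s - 5)*(s - 1)*(s + 3)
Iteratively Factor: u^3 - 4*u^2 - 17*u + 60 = (u + 4)*(u^2 - 8*u + 15) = (u - 3)*(u + 4)*(u - 5)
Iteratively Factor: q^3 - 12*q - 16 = (q - 4)*(q^2 + 4*q + 4) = (q - 4)*(q + 2)*(q + 2)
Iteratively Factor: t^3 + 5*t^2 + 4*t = (t + 4)*(t^2 + t) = (t + 1)*(t + 4)*(t)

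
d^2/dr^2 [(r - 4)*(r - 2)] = 2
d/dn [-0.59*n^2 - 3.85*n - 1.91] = -1.18*n - 3.85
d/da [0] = 0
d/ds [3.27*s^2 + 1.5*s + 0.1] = 6.54*s + 1.5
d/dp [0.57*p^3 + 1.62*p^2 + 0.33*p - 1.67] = 1.71*p^2 + 3.24*p + 0.33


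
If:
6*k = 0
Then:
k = 0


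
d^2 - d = d*(d - 1)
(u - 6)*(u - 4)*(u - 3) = u^3 - 13*u^2 + 54*u - 72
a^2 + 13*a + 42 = (a + 6)*(a + 7)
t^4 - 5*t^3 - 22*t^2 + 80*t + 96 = (t - 6)*(t - 4)*(t + 1)*(t + 4)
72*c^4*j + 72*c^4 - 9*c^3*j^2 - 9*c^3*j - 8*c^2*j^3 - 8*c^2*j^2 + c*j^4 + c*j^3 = (-8*c + j)*(-3*c + j)*(3*c + j)*(c*j + c)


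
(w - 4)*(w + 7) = w^2 + 3*w - 28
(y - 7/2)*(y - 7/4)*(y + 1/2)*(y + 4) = y^4 - 3*y^3/4 - 31*y^2/2 + 273*y/16 + 49/4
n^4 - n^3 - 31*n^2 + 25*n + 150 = (n - 5)*(n - 3)*(n + 2)*(n + 5)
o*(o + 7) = o^2 + 7*o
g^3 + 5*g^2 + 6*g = g*(g + 2)*(g + 3)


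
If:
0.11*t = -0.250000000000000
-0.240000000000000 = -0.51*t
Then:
No Solution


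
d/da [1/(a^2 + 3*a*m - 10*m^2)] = (-2*a - 3*m)/(a^2 + 3*a*m - 10*m^2)^2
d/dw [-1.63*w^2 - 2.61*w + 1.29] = -3.26*w - 2.61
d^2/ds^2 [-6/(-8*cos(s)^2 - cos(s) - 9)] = 6*(-256*sin(s)^4 - 159*sin(s)^2 + 39*cos(s) - 6*cos(3*s) + 273)/(-8*sin(s)^2 + cos(s) + 17)^3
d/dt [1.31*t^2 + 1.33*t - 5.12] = 2.62*t + 1.33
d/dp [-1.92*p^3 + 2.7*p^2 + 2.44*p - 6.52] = -5.76*p^2 + 5.4*p + 2.44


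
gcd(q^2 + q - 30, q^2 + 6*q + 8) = 1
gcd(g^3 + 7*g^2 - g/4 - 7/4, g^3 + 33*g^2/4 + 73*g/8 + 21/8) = g^2 + 15*g/2 + 7/2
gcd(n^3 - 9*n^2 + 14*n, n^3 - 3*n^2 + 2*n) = n^2 - 2*n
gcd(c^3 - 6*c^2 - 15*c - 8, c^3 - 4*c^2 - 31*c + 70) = 1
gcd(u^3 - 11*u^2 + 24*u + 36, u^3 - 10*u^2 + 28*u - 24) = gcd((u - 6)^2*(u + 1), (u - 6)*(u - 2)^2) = u - 6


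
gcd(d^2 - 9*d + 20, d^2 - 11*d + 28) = d - 4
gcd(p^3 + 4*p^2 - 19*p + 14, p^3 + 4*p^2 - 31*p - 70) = p + 7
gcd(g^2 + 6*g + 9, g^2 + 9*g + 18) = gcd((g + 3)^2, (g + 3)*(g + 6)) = g + 3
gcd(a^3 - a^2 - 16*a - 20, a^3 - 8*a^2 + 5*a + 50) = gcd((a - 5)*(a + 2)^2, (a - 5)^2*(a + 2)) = a^2 - 3*a - 10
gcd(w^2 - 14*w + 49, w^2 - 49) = w - 7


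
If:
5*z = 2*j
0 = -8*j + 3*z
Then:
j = 0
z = 0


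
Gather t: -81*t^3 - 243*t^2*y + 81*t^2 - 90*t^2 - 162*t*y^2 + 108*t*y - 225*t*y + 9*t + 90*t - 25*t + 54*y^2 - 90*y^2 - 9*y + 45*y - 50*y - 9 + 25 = -81*t^3 + t^2*(-243*y - 9) + t*(-162*y^2 - 117*y + 74) - 36*y^2 - 14*y + 16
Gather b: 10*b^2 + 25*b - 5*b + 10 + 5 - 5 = 10*b^2 + 20*b + 10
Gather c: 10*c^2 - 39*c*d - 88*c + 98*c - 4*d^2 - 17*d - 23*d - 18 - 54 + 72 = 10*c^2 + c*(10 - 39*d) - 4*d^2 - 40*d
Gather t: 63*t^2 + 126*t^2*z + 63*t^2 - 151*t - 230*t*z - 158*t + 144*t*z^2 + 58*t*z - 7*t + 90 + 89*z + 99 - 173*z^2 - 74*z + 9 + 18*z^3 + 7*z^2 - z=t^2*(126*z + 126) + t*(144*z^2 - 172*z - 316) + 18*z^3 - 166*z^2 + 14*z + 198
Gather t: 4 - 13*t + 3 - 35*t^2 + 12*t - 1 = -35*t^2 - t + 6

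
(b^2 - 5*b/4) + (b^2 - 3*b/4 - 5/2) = 2*b^2 - 2*b - 5/2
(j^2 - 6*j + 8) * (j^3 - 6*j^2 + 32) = j^5 - 12*j^4 + 44*j^3 - 16*j^2 - 192*j + 256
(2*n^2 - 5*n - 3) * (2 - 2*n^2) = -4*n^4 + 10*n^3 + 10*n^2 - 10*n - 6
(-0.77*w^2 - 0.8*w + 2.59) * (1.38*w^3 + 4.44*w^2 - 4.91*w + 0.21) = -1.0626*w^5 - 4.5228*w^4 + 3.8029*w^3 + 15.2659*w^2 - 12.8849*w + 0.5439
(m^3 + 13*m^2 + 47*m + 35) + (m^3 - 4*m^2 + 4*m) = 2*m^3 + 9*m^2 + 51*m + 35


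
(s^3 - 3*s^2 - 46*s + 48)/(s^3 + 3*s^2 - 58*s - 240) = (s - 1)/(s + 5)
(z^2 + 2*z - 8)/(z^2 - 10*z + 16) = (z + 4)/(z - 8)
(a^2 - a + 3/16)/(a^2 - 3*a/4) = (a - 1/4)/a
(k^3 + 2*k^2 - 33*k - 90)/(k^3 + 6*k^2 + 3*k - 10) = (k^2 - 3*k - 18)/(k^2 + k - 2)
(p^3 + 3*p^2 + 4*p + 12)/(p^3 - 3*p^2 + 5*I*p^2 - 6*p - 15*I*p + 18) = (p^2 + p*(3 - 2*I) - 6*I)/(p^2 + 3*p*(-1 + I) - 9*I)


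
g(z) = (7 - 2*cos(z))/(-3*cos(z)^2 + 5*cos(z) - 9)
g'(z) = (7 - 2*cos(z))*(-6*sin(z)*cos(z) + 5*sin(z))/(-3*cos(z)^2 + 5*cos(z) - 9)^2 + 2*sin(z)/(-3*cos(z)^2 + 5*cos(z) - 9) = (6*cos(z)^2 - 42*cos(z) + 17)*sin(z)/(3*sin(z)^2 + 5*cos(z) - 12)^2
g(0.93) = -0.82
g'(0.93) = -0.10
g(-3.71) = -0.57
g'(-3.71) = 0.13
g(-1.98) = -0.68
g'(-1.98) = -0.24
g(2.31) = -0.61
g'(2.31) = 0.19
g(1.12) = -0.83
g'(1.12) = -0.00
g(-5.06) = -0.83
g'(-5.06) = 0.05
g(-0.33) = -0.73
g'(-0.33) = 0.12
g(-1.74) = -0.74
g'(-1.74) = -0.24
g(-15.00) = -0.59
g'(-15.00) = -0.16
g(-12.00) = -0.77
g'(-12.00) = -0.16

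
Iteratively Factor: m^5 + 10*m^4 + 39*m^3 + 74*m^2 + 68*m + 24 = (m + 1)*(m^4 + 9*m^3 + 30*m^2 + 44*m + 24) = (m + 1)*(m + 2)*(m^3 + 7*m^2 + 16*m + 12) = (m + 1)*(m + 2)*(m + 3)*(m^2 + 4*m + 4) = (m + 1)*(m + 2)^2*(m + 3)*(m + 2)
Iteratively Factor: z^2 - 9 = (z + 3)*(z - 3)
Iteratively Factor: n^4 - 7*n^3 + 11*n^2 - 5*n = (n - 5)*(n^3 - 2*n^2 + n) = (n - 5)*(n - 1)*(n^2 - n) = (n - 5)*(n - 1)^2*(n)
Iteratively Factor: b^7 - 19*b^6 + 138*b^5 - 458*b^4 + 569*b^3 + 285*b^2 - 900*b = (b - 3)*(b^6 - 16*b^5 + 90*b^4 - 188*b^3 + 5*b^2 + 300*b) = b*(b - 3)*(b^5 - 16*b^4 + 90*b^3 - 188*b^2 + 5*b + 300) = b*(b - 5)*(b - 3)*(b^4 - 11*b^3 + 35*b^2 - 13*b - 60) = b*(b - 5)*(b - 3)^2*(b^3 - 8*b^2 + 11*b + 20) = b*(b - 5)^2*(b - 3)^2*(b^2 - 3*b - 4) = b*(b - 5)^2*(b - 3)^2*(b + 1)*(b - 4)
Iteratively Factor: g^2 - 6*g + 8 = (g - 4)*(g - 2)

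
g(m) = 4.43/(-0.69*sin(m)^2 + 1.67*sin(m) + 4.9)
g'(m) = 4.43*(1.38*sin(m)*cos(m) - 1.67*cos(m))/(-0.69*sin(m)^2 + 1.67*sin(m) + 4.9)^2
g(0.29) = 0.83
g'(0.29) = -0.19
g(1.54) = 0.75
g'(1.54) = -0.00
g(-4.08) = 0.76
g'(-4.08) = 0.04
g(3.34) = 0.97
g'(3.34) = 0.41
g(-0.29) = 1.01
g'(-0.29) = -0.46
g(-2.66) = 1.11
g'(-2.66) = 0.57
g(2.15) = 0.76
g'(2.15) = 0.04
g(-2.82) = 1.03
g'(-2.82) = 0.48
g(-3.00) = 0.95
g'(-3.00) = 0.38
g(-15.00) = 1.26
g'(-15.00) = 0.70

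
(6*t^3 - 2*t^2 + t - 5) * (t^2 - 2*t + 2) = 6*t^5 - 14*t^4 + 17*t^3 - 11*t^2 + 12*t - 10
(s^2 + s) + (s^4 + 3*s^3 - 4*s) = s^4 + 3*s^3 + s^2 - 3*s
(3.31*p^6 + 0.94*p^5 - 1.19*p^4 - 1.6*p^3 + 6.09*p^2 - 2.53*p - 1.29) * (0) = 0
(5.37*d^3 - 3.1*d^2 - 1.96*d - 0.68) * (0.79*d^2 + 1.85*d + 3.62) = 4.2423*d^5 + 7.4855*d^4 + 12.156*d^3 - 15.3852*d^2 - 8.3532*d - 2.4616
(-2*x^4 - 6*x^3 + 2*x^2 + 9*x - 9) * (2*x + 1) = -4*x^5 - 14*x^4 - 2*x^3 + 20*x^2 - 9*x - 9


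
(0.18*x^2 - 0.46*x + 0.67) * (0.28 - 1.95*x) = -0.351*x^3 + 0.9474*x^2 - 1.4353*x + 0.1876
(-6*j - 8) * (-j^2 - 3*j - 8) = 6*j^3 + 26*j^2 + 72*j + 64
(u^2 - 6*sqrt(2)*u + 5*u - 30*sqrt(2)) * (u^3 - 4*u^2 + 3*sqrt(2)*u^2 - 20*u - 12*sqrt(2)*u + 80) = u^5 - 3*sqrt(2)*u^4 + u^4 - 76*u^3 - 3*sqrt(2)*u^3 - 56*u^2 + 180*sqrt(2)*u^2 + 120*sqrt(2)*u + 1120*u - 2400*sqrt(2)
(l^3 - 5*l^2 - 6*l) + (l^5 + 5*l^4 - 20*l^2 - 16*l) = l^5 + 5*l^4 + l^3 - 25*l^2 - 22*l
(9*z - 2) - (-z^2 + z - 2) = z^2 + 8*z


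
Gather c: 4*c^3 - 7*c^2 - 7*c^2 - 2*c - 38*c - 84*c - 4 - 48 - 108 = 4*c^3 - 14*c^2 - 124*c - 160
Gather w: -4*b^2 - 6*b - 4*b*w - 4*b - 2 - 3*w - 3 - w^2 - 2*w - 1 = -4*b^2 - 10*b - w^2 + w*(-4*b - 5) - 6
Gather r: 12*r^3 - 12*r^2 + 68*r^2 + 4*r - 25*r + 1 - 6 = 12*r^3 + 56*r^2 - 21*r - 5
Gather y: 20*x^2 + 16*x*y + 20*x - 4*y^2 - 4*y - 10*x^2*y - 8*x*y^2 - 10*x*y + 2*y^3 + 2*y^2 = 20*x^2 + 20*x + 2*y^3 + y^2*(-8*x - 2) + y*(-10*x^2 + 6*x - 4)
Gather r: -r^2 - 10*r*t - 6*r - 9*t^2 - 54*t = -r^2 + r*(-10*t - 6) - 9*t^2 - 54*t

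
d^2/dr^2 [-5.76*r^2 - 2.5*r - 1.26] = -11.5200000000000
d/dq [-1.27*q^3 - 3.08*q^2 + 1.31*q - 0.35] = -3.81*q^2 - 6.16*q + 1.31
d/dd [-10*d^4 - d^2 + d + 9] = -40*d^3 - 2*d + 1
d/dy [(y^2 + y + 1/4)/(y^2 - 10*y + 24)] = (-22*y^2 + 95*y + 53)/(2*(y^4 - 20*y^3 + 148*y^2 - 480*y + 576))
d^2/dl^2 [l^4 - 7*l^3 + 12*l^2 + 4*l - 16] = 12*l^2 - 42*l + 24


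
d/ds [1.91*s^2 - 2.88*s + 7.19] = 3.82*s - 2.88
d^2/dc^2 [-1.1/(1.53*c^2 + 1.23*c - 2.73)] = (5.14998*c^2 + 4.14018*c - 1.1*(3.06*c + 1.23)*(6.12*c + 2.46) - 9.18918)/(1.53*c^2 + 1.23*c - 2.73)^3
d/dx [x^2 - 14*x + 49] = 2*x - 14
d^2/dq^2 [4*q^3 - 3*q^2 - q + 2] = 24*q - 6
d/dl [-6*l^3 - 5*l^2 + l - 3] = -18*l^2 - 10*l + 1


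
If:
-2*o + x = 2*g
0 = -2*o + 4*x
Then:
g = -3*x/2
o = 2*x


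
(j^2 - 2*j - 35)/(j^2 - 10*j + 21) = (j + 5)/(j - 3)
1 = 1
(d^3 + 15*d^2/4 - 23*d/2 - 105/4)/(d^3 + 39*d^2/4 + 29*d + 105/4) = (d - 3)/(d + 3)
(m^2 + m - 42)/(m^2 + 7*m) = (m - 6)/m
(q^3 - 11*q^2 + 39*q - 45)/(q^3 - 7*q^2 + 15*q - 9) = (q - 5)/(q - 1)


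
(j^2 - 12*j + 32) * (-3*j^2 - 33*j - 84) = -3*j^4 + 3*j^3 + 216*j^2 - 48*j - 2688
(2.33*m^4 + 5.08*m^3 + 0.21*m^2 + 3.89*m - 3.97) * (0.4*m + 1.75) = 0.932*m^5 + 6.1095*m^4 + 8.974*m^3 + 1.9235*m^2 + 5.2195*m - 6.9475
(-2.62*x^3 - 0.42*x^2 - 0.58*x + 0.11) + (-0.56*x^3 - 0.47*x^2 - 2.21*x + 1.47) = -3.18*x^3 - 0.89*x^2 - 2.79*x + 1.58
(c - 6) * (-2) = 12 - 2*c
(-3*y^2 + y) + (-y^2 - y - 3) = -4*y^2 - 3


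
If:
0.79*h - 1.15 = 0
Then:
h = 1.46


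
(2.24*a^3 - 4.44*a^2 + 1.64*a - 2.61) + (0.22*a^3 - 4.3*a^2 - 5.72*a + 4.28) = 2.46*a^3 - 8.74*a^2 - 4.08*a + 1.67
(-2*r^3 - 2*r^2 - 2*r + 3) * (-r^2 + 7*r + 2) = 2*r^5 - 12*r^4 - 16*r^3 - 21*r^2 + 17*r + 6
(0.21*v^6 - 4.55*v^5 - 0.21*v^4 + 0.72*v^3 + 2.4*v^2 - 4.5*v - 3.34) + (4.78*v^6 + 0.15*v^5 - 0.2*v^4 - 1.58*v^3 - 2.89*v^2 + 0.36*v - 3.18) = 4.99*v^6 - 4.4*v^5 - 0.41*v^4 - 0.86*v^3 - 0.49*v^2 - 4.14*v - 6.52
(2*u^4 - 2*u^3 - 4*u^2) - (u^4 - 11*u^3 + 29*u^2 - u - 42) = u^4 + 9*u^3 - 33*u^2 + u + 42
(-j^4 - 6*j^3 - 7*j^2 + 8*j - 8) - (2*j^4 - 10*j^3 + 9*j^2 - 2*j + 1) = -3*j^4 + 4*j^3 - 16*j^2 + 10*j - 9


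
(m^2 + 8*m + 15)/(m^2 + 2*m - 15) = (m + 3)/(m - 3)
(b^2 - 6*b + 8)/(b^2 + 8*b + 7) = (b^2 - 6*b + 8)/(b^2 + 8*b + 7)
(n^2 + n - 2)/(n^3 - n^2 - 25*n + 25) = (n + 2)/(n^2 - 25)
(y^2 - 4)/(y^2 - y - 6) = (y - 2)/(y - 3)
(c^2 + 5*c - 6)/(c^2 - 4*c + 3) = (c + 6)/(c - 3)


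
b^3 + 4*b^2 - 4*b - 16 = (b - 2)*(b + 2)*(b + 4)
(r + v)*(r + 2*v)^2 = r^3 + 5*r^2*v + 8*r*v^2 + 4*v^3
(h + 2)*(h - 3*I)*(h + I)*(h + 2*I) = h^4 + 2*h^3 + 7*h^2 + 14*h + 6*I*h + 12*I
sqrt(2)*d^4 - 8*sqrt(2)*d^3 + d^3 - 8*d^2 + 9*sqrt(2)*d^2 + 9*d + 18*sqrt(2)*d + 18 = (d - 6)*(d - 3)*(d + 1)*(sqrt(2)*d + 1)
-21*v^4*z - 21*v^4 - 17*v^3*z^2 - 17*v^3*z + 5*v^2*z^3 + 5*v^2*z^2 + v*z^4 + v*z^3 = (-3*v + z)*(v + z)*(7*v + z)*(v*z + v)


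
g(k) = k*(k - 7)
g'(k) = 2*k - 7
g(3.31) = -12.21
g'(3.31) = -0.38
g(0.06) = -0.42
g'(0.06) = -6.88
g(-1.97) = 17.67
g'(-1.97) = -10.94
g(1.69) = -8.97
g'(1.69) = -3.62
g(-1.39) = 11.66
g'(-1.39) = -9.78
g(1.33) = -7.54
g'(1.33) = -4.34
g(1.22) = -7.05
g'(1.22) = -4.56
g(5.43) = -8.53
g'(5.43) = 3.86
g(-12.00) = 228.00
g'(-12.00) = -31.00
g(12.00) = 60.00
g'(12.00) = 17.00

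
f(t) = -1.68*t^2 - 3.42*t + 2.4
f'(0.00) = -3.42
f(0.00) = 2.40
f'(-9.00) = 26.82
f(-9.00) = -102.90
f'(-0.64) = -1.27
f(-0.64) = 3.90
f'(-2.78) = 5.92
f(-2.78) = -1.08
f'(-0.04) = -3.29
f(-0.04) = 2.53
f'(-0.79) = -0.77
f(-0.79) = 4.05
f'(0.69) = -5.74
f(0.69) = -0.76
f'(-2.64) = 5.45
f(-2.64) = -0.28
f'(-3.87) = 9.58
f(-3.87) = -9.53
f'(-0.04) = -3.29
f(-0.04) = 2.53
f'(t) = -3.36*t - 3.42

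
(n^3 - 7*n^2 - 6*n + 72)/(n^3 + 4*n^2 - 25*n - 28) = (n^2 - 3*n - 18)/(n^2 + 8*n + 7)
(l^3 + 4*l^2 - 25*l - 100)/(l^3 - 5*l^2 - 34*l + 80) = (l^2 - l - 20)/(l^2 - 10*l + 16)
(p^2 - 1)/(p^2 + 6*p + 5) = (p - 1)/(p + 5)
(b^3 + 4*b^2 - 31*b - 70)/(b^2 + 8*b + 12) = (b^2 + 2*b - 35)/(b + 6)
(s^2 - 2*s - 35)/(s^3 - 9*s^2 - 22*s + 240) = (s - 7)/(s^2 - 14*s + 48)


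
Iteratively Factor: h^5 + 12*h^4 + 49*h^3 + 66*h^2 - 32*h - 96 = (h + 4)*(h^4 + 8*h^3 + 17*h^2 - 2*h - 24) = (h + 2)*(h + 4)*(h^3 + 6*h^2 + 5*h - 12) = (h + 2)*(h + 4)^2*(h^2 + 2*h - 3) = (h - 1)*(h + 2)*(h + 4)^2*(h + 3)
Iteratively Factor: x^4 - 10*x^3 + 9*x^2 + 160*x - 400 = (x - 5)*(x^3 - 5*x^2 - 16*x + 80) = (x - 5)*(x + 4)*(x^2 - 9*x + 20) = (x - 5)^2*(x + 4)*(x - 4)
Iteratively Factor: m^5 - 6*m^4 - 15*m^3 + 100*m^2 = (m + 4)*(m^4 - 10*m^3 + 25*m^2) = m*(m + 4)*(m^3 - 10*m^2 + 25*m) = m*(m - 5)*(m + 4)*(m^2 - 5*m) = m*(m - 5)^2*(m + 4)*(m)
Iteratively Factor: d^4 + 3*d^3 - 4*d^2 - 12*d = (d - 2)*(d^3 + 5*d^2 + 6*d) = (d - 2)*(d + 3)*(d^2 + 2*d) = (d - 2)*(d + 2)*(d + 3)*(d)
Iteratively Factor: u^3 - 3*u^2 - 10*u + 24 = (u - 4)*(u^2 + u - 6) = (u - 4)*(u + 3)*(u - 2)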